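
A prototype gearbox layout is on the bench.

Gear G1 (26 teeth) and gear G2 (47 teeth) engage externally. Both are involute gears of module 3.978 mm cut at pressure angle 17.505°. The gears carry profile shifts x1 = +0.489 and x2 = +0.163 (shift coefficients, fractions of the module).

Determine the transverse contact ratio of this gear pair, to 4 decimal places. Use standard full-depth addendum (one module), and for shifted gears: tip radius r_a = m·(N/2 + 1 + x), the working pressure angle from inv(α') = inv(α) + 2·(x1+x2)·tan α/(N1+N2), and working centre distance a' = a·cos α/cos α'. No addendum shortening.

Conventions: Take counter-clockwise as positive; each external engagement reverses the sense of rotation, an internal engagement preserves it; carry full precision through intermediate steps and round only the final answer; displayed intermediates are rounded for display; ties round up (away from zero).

1.6506

class = single-mesh tooth geometry [involute pair 26T × 47T, m = 3.978]
base radii: r_b1 = 49.319161, r_b2 = 89.153868
tip radii: r_a1 = 57.637242, r_a2 = 98.109414
inv(α') = inv(17.505°) + 2·(+0.489+0.163)·tan α/(26+47) = 0.01550875  ⇒  α' = 20.25776°
a' = a·cos α / cos α' = 145.1970·cos 17.505°/cos 20.25776° = 147.603102
action lengths: √(r_a1²−r_b1²) = 29.827370, √(r_a2²−r_b2²) = 40.951739
base pitch p_b = π·m·cos α = 11.918516
CR = (29.827370 + 40.951739 − 147.603102·sin 20.25776°)/11.918516 = 1.650574
contact ratio ≈ 1.6506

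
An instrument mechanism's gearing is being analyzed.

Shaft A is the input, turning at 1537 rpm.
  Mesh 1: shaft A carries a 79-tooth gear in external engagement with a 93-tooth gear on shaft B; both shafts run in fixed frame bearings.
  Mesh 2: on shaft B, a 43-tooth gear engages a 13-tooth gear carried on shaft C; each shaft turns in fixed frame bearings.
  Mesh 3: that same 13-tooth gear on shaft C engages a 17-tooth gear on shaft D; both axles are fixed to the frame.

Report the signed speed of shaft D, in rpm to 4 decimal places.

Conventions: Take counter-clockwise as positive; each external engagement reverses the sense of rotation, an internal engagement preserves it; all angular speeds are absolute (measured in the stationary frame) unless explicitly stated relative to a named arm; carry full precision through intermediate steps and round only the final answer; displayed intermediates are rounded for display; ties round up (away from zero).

-3302.4598 rpm

topology: fixed-axis compound train — 3 meshes, A→D
mesh 1 [79T→93T]: ω = 1537.0000×79/93 = 1305.6237 rpm, sense flips to −
mesh 2 [43T→13T]: ω = 1305.6237×43/13 = 4318.6013 rpm, sense flips to +
mesh 3 [13T→17T]: ω = 4318.6013×13/17 = 3302.4598 rpm, sense flips to −
signed output speed = -3302.4598 rpm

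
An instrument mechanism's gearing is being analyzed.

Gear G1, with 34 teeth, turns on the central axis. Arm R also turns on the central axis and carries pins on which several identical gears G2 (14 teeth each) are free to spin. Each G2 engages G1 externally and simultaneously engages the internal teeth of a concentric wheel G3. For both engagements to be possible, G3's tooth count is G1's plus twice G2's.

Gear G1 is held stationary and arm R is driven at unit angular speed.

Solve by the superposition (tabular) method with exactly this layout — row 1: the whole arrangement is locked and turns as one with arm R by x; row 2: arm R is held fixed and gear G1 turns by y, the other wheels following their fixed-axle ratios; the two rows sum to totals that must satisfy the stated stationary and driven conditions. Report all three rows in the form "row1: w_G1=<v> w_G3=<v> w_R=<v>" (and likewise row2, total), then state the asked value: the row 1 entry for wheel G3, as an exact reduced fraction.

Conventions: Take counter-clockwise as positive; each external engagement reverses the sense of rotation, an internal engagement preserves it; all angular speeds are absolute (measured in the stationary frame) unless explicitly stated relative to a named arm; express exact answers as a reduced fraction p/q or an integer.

row1: w_G1=1 w_G3=1 w_R=1
row2: w_G1=-1 w_G3=17/31 w_R=0
total: w_G1=0 w_G3=48/31 w_R=1
asked value: 1

recognized (axles ride arm R): planetary set, 34/14/62 teeth
superposition row 1 [locked train]: every member turns x
row 2 (arm held, sun turns y): ω_ring = −(34/62)·y, ω_arm = 0
boundary: total ω_sun = x + y = 0 and total ω_arm = x = 1  ⇒  y = -1, x = 1
row 2 ring = −(34/62)·(-1) = 17/31
totals (row 1 + row 2): sun 1 + (-1) = 0, ring 1 + 17/31 = 48/31, arm 1 + 0 = 1
asked cell (row1, ring) = 1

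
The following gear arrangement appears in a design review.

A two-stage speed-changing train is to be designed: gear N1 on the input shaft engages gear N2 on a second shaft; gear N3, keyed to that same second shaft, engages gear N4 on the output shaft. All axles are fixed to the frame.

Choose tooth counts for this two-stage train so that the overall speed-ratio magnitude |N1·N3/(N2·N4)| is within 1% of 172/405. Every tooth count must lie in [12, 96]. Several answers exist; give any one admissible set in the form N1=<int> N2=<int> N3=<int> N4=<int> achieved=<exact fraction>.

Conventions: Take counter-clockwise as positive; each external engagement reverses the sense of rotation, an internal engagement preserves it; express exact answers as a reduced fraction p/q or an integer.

class = fixed-axis compound train [2-stage, 172/405 wanted]
target = 172/405 in lowest terms: an exact hit needs N1·N3 = k·172 and N2·N4 = k·405 for one integer k, every count in [12, 96]; additionally prefer no 1:1 stage (N1 ≠ N2, N3 ≠ N4)
k = 1…2: no 1:1-free in-range split of k·172 and k·405 into factor pairs; take k = 3
k = 3: N1·N3 = 516 = 12·43, N2·N4 = 1215 = 15·81
achieved = 12·43/(15·81) = 172/405; |achieved − target| = 0 ≤ 43/10125 ✓

N1=12 N2=15 N3=43 N4=81 achieved=172/405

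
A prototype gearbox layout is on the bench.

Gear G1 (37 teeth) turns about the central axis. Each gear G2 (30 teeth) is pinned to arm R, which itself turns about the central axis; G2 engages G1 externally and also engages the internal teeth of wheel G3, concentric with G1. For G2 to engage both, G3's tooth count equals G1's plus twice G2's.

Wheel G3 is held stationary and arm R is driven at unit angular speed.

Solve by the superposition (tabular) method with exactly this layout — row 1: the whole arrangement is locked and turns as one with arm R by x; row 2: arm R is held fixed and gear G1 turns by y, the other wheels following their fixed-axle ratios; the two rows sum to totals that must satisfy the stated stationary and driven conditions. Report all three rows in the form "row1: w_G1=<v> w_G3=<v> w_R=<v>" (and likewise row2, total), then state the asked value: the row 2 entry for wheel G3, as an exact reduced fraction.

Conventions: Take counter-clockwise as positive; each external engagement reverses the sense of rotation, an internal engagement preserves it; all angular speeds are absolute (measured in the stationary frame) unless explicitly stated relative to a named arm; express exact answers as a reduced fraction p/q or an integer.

row1: w_G1=1 w_G3=1 w_R=1
row2: w_G1=97/37 w_G3=-1 w_R=0
total: w_G1=134/37 w_G3=0 w_R=1
asked value: -1

planetary set (37T centre, 30T on arm, 97T internal) — Willis relation
row 1: whole set turns with the arm by x
superposition row 2 [arm held]: sun y, ring −(37/97)·y, arm 0
boundary: total ω_ring = x − (37/97)·y = 0 and total ω_arm = x = 1  ⇒  y = 97/37, x = 1
row 2 ring = −(37/97)·97/37 = -1
totals (row 1 + row 2): sun 1 + 97/37 = 134/37, ring 1 + (-1) = 0, arm 1 + 0 = 1
asked cell (row2, ring) = -1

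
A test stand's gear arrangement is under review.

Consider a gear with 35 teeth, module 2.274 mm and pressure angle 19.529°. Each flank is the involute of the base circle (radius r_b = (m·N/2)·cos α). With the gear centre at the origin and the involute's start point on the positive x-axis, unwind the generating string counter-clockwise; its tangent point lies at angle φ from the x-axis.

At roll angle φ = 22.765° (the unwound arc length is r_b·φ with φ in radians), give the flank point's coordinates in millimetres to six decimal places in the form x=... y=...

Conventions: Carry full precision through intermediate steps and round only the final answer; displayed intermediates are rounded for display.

x=40.350318 y=0.771861

class = single-mesh tooth geometry [base-circle involute, m = 2.274, 35T]
pitch radius r_p = m·N/2 = 2.274·35/2 = 39.795000
base radius r_b = r_p·cos α = 39.795000·cos 19.529° = 37.505690
roll angle φ = 22.765° = 0.39732420 rad
x = r_b·(cos φ + φ·sin φ) = 40.350318
y = r_b·(sin φ − φ·cos φ) = 0.771861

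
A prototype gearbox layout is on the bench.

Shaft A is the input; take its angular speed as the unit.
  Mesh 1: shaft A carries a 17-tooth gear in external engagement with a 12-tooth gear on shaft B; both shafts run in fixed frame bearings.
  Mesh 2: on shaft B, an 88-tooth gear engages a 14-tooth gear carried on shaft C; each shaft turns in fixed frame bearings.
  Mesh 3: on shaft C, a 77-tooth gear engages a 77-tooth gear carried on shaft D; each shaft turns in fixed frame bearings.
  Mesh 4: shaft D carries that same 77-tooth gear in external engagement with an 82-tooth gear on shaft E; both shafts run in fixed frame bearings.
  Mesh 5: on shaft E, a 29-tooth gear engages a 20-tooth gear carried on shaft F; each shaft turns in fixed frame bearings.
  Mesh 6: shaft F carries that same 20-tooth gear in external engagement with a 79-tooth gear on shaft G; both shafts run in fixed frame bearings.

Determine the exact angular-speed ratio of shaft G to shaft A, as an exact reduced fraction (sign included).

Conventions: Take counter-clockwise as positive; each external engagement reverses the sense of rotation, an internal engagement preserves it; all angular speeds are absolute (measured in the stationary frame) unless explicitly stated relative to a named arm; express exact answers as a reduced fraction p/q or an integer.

59653/19434

class = fixed-axis compound train [6 meshes; 6 ratios multiply, 6 sense flips]
mesh 1 [17T→12T]: running ratio 17/12, sense −
mesh 2 [88T→14T]: running ratio 187/21, sense +
mesh 3 [77T→77T]: running ratio 187/21, sense −
mesh 4 [77T→82T]: running ratio 2057/246, sense +
mesh 5 [29T→20T]: running ratio 59653/4920, sense −
mesh 6 [20T→79T]: running ratio 59653/19434, sense +
ω_out/ω_in = 59653/19434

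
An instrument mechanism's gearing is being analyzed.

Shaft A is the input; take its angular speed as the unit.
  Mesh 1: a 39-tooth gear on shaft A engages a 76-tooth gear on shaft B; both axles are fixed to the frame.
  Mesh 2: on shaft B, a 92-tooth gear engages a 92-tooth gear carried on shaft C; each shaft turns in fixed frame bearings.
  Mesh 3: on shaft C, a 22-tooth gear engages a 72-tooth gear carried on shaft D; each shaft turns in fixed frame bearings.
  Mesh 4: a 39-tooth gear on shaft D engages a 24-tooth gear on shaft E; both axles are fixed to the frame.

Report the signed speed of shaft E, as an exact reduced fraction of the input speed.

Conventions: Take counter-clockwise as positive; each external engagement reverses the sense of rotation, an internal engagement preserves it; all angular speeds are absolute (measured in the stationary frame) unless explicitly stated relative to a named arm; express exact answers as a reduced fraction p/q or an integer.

1859/7296

4-mesh fixed-axis compound train (all bearings frame-fixed)
mesh 1 [39T→76T]: |ω|/ω_in = 1×39/76 = 39/76, sense flips to −
mesh 2 [92T→92T]: |ω|/ω_in = (39/76)×92/92 = 39/76, sense flips to +
mesh 3 [22T→72T]: |ω|/ω_in = (39/76)×22/72 = 143/912, sense flips to −
mesh 4 [39T→24T]: |ω|/ω_in = (143/912)×39/24 = 1859/7296, sense flips to +
signed output speed (× input speed) = 1859/7296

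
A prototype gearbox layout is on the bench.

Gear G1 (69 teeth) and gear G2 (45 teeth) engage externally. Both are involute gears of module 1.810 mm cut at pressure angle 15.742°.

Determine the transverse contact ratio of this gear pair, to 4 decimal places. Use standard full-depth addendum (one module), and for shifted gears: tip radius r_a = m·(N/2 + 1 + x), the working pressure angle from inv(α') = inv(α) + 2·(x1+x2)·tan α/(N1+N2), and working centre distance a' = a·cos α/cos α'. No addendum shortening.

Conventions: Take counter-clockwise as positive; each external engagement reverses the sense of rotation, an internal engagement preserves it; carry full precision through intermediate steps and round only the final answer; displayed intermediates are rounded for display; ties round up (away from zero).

topology: single-mesh involute geometry — m = 1.810, 69T/45T pair
base radii: r_b1 = 60.102883, r_b2 = 39.197533
tip radii: r_a1 = 64.255000, r_a2 = 42.535000
no profile shift: α' = α, a' = a
action lengths: √(r_a1²−r_b1²) = 22.723302, √(r_a2²−r_b2²) = 16.516043
base pitch p_b = π·m·cos α = 5.473008
CR = (22.723302 + 16.516043 − 103.170000·sin 15.74200°)/5.473008 = 2.055304
contact ratio ≈ 2.0553

2.0553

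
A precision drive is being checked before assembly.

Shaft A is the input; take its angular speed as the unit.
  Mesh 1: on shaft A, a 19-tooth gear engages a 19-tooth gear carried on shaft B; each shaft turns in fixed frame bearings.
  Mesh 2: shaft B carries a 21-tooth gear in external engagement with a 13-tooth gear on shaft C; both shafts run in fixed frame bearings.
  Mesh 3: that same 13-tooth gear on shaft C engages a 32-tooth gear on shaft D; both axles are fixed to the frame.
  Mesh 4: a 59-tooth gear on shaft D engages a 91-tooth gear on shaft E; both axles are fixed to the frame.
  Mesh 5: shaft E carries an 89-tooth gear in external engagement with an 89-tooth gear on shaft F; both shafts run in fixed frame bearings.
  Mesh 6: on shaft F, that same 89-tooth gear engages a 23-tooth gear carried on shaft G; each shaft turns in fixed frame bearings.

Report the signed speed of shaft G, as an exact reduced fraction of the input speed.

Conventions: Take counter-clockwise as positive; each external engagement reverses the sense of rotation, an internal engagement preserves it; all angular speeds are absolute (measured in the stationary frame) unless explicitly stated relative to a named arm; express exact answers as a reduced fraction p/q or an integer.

15753/9568

6-mesh fixed-axis compound train (all bearings frame-fixed)
mesh 1 [19T→19T]: |ω|/ω_in = 1×19/19 = 1, sense flips to −
mesh 2 [21T→13T]: |ω|/ω_in = 1×21/13 = 21/13, sense flips to +
mesh 3 [13T→32T]: |ω|/ω_in = (21/13)×13/32 = 21/32, sense flips to −
mesh 4 [59T→91T]: |ω|/ω_in = (21/32)×59/91 = 177/416, sense flips to +
mesh 5 [89T→89T]: |ω|/ω_in = (177/416)×89/89 = 177/416, sense flips to −
mesh 6 [89T→23T]: |ω|/ω_in = (177/416)×89/23 = 15753/9568, sense flips to +
signed output speed (× input speed) = 15753/9568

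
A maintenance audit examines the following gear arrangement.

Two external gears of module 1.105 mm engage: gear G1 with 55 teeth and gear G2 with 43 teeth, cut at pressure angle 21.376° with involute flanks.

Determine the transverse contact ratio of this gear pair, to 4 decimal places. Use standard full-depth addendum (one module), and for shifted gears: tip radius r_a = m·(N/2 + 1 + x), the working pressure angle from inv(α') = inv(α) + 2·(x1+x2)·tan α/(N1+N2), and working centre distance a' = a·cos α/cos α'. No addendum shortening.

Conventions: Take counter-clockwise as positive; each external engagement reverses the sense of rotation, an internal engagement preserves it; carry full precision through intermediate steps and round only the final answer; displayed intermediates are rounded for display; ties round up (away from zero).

class = single-mesh tooth geometry [involute pair 55T × 43T, m = 1.105]
base radii: r_b1 = 28.297101, r_b2 = 22.123188
tip radii: r_a1 = 31.492500, r_a2 = 24.862500
no profile shift: α' = α, a' = a
action lengths: √(r_a1²−r_b1²) = 13.822144, √(r_a2²−r_b2²) = 11.344976
base pitch p_b = π·m·cos α = 3.232653
CR = (13.822144 + 11.344976 − 54.145000·sin 21.37600°)/3.232653 = 1.680349
contact ratio ≈ 1.6803

1.6803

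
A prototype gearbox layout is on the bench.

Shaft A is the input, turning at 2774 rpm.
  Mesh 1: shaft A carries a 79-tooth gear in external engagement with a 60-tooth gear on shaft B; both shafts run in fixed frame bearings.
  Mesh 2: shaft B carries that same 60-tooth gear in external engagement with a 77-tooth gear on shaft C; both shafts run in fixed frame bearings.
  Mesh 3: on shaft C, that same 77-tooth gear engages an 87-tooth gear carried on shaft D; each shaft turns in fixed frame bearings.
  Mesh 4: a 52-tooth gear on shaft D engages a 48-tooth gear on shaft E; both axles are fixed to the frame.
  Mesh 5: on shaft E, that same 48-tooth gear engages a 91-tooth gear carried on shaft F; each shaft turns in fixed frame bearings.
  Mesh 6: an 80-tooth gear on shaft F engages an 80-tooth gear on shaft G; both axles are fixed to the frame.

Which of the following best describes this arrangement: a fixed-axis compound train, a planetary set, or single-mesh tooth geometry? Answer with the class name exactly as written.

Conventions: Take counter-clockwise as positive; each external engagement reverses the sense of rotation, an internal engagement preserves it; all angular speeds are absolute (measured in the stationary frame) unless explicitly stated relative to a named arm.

recognized (7 fixed axles, 6 meshes): fixed-axis compound train
classification: fixed-axis compound train

fixed-axis compound train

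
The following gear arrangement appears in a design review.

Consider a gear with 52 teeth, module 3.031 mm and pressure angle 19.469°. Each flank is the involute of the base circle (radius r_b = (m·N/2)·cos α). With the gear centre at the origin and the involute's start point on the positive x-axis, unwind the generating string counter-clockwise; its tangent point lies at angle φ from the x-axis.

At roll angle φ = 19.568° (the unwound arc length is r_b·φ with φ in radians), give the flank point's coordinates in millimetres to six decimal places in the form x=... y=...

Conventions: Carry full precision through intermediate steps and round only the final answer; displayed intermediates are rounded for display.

class = single-mesh tooth geometry [base-circle involute, m = 3.031, 52T]
pitch radius r_p = m·N/2 = 3.031·52/2 = 78.806000
base radius r_b = r_p·cos α = 78.806000·cos 19.469° = 74.300027
roll angle φ = 19.568° = 0.34152603 rad
x = r_b·(cos φ + φ·sin φ) = 78.507667
y = r_b·(sin φ − φ·cos φ) = 0.975136

x=78.507667 y=0.975136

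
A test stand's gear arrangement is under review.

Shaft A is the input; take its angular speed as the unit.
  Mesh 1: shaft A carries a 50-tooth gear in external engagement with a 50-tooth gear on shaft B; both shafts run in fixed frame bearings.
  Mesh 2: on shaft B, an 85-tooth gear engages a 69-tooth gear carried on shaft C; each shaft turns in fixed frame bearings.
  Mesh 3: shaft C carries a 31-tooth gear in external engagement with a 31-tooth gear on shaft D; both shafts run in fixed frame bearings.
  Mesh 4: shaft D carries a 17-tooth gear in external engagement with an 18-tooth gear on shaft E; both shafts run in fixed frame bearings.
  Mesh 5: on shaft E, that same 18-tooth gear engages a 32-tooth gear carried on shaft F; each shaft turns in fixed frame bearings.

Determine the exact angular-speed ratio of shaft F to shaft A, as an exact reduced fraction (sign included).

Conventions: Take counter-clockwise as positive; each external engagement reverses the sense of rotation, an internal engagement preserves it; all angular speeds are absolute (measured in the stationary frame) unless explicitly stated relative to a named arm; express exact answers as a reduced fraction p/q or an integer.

-1445/2208

class = fixed-axis compound train [5 meshes; 5 ratios multiply, 5 sense flips]
mesh 1 [50T→50T]: running ratio 1, sense −
mesh 2 [85T→69T]: running ratio 85/69, sense +
mesh 3 [31T→31T]: running ratio 85/69, sense −
mesh 4 [17T→18T]: running ratio 1445/1242, sense +
mesh 5 [18T→32T]: running ratio 1445/2208, sense −
ω_out/ω_in = -1445/2208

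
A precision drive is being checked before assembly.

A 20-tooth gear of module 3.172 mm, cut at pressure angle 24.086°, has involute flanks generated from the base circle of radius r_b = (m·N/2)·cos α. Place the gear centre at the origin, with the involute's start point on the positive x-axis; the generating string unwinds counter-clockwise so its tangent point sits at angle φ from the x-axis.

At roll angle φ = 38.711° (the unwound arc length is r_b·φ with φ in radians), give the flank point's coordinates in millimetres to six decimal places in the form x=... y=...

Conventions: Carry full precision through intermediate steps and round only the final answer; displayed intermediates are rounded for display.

x=34.832362 y=2.843353

topology: single-mesh involute geometry — m = 3.172, N = 20
pitch radius r_p = m·N/2 = 3.172·20/2 = 31.720000
base radius r_b = r_p·cos α = 31.720000·cos 24.086° = 28.958264
roll angle φ = 38.711° = 0.67563441 rad
x = r_b·(cos φ + φ·sin φ) = 34.832362
y = r_b·(sin φ − φ·cos φ) = 2.843353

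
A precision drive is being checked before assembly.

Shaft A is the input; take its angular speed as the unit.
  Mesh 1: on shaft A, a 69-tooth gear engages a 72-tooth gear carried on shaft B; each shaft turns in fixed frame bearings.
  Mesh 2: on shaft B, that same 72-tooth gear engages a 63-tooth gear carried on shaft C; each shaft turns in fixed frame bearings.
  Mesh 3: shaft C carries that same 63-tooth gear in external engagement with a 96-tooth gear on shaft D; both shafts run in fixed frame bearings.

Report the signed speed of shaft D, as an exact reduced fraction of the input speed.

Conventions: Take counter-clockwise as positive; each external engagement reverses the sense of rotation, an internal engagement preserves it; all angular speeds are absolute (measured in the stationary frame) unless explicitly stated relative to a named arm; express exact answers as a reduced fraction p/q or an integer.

3-mesh fixed-axis compound train (all bearings frame-fixed)
mesh 1 [69T→72T]: |ω|/ω_in = 1×69/72 = 23/24, sense flips to −
mesh 2 [72T→63T]: |ω|/ω_in = (23/24)×72/63 = 23/21, sense flips to +
mesh 3 [63T→96T]: |ω|/ω_in = (23/21)×63/96 = 23/32, sense flips to −
signed output speed (× input speed) = -23/32

-23/32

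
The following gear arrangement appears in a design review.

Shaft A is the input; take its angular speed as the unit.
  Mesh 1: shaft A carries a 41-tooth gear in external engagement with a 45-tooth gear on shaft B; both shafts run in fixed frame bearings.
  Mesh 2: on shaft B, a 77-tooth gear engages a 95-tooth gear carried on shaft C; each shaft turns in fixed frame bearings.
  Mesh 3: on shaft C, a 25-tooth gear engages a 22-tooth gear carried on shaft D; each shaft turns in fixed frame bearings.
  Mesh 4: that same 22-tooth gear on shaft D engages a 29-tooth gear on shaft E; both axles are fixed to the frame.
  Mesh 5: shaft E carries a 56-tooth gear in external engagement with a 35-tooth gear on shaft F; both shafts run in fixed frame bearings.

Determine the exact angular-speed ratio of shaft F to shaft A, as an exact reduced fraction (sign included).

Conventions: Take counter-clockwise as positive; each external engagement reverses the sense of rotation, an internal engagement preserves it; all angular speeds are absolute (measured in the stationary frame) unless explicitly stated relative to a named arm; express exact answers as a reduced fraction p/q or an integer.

class = fixed-axis compound train [5 meshes; 5 ratios multiply, 5 sense flips]
mesh 1 [41T→45T]: running ratio 41/45, sense −
mesh 2 [77T→95T]: running ratio 3157/4275, sense +
mesh 3 [25T→22T]: running ratio 287/342, sense −
mesh 4 [22T→29T]: running ratio 3157/4959, sense +
mesh 5 [56T→35T]: running ratio 25256/24795, sense −
ω_out/ω_in = -25256/24795

-25256/24795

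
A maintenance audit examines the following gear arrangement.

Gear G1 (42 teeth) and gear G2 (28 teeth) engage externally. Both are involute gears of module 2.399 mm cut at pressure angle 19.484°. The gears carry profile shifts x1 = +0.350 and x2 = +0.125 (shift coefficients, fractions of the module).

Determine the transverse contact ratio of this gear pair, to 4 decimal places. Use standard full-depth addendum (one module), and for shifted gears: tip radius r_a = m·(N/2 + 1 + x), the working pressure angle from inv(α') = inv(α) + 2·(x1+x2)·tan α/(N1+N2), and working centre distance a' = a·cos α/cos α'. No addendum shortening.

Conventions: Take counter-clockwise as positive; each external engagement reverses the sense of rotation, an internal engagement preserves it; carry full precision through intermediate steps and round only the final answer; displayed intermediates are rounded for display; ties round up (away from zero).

recognized (one external pair, fixed centres): single-mesh tooth geometry, m = 2.399, N1 = 42, N2 = 28
base radii: r_b1 = 47.494030, r_b2 = 31.662687
tip radii: r_a1 = 53.617650, r_a2 = 36.284875
inv(α') = inv(19.484°) + 2·(+0.350+0.125)·tan α/(42+28) = 0.01854601  ⇒  α' = 21.45608°
a' = a·cos α / cos α' = 83.9650·cos 19.484°/cos 21.45608° = 85.050894
action lengths: √(r_a1²−r_b1²) = 24.883117, √(r_a2²−r_b2²) = 17.721919
base pitch p_b = π·m·cos α = 7.105090
CR = (24.883117 + 17.721919 − 85.050894·sin 21.45608°)/7.105090 = 1.617776
contact ratio ≈ 1.6178

1.6178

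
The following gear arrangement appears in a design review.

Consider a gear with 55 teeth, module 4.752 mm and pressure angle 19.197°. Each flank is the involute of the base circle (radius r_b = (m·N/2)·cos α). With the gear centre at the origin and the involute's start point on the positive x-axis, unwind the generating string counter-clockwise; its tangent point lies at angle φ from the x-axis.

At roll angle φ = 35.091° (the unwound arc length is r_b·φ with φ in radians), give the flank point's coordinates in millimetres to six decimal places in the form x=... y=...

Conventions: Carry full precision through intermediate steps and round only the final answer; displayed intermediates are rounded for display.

recognized (one wheel, involute flank): single-mesh tooth geometry, m = 4.752, N = 55
pitch radius r_p = m·N/2 = 4.752·55/2 = 130.680000
base radius r_b = r_p·cos α = 130.680000·cos 19.197° = 123.413354
roll angle φ = 35.091° = 0.61245349 rad
x = r_b·(cos φ + φ·sin φ) = 144.433769
y = r_b·(sin φ − φ·cos φ) = 9.100843

x=144.433769 y=9.100843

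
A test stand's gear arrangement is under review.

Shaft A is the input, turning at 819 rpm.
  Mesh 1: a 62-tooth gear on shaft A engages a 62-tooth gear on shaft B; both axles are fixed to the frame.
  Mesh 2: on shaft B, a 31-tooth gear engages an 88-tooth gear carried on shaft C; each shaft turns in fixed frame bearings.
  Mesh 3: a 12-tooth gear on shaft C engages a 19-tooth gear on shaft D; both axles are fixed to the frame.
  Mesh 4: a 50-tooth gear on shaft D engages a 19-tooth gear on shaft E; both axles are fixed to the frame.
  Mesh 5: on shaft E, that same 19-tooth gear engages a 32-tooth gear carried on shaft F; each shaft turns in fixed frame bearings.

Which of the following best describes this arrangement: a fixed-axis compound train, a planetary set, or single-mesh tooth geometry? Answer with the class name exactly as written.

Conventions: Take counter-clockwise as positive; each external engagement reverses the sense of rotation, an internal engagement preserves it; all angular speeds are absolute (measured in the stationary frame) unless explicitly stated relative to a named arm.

topology: fixed-axis compound train — 5 meshes, A→F
classification: fixed-axis compound train

fixed-axis compound train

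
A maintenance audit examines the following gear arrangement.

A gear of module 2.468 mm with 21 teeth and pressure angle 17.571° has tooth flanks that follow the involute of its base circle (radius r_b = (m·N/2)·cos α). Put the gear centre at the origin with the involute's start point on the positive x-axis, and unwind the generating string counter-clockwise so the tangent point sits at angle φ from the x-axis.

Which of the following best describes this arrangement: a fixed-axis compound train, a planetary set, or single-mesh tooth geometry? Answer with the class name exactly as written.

single-mesh tooth geometry

topology: single-mesh involute geometry — m = 2.468, N = 21
classification: single-mesh tooth geometry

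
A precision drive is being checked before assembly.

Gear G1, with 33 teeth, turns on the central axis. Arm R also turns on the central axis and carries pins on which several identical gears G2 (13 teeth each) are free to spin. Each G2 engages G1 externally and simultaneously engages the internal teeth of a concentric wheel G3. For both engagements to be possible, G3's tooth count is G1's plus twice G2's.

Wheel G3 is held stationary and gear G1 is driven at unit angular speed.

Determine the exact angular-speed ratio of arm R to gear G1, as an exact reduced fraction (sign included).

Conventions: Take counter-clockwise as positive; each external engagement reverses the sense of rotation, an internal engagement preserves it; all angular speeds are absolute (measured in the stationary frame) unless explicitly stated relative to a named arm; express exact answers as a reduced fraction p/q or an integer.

recognized (axles ride arm R): planetary set, 33/13/59 teeth
ring teeth: 33 + 2·13 = 59
33(ω_sun−ω_arm) = −59(ω_ring−ω_arm),  ω_ring = 0, ω_sun = 1
33(1−ω_arm) = −59(0−ω_arm)  ⇒  92·ω_arm = 33  ⇒  ω_arm = 33/92
ω_out/ω_in = 33/92

33/92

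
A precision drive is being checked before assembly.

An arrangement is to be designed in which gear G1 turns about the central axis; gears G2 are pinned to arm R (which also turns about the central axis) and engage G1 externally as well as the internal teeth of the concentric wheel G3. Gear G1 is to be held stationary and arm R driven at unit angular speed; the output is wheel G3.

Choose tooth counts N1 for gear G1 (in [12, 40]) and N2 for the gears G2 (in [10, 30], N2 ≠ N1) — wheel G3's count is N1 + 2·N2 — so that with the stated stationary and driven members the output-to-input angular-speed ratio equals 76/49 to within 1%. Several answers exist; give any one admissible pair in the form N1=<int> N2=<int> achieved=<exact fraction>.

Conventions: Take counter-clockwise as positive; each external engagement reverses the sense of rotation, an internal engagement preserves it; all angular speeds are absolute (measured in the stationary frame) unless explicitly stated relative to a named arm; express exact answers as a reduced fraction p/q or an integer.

N1=27 N2=11 achieved=76/49

topology: planetary set — design target 76/49, arm = carrier (Willis)
Willis with ω_sun = 0: ω_ring/ω_arm = (N1+N3)/N3; set equal to 76/49  ⇒  N3/N1 = 1/(76/49 − 1) = 49/27
N3 = N1 + 2·N2  ⇒  N2/N1 = (N3/N1 − 1)/2 = (49/27 − 1)/2 = 11/27
smallest multiple with N1 ≥ 12 and N2 ≥ 10: k = 1  ⇒  N1 = 1·27 = 27, N2 = 1·11 = 11 (N1 ≤ 40, N2 ≤ 30, N2 ≠ N1 ✓), N3 = 27 + 2·11 = 49
check: (N1+N3)/N3 with N1 = 27, N3 = 49 gives 76/49; |achieved − target| = 0 ≤ 19/1225 ✓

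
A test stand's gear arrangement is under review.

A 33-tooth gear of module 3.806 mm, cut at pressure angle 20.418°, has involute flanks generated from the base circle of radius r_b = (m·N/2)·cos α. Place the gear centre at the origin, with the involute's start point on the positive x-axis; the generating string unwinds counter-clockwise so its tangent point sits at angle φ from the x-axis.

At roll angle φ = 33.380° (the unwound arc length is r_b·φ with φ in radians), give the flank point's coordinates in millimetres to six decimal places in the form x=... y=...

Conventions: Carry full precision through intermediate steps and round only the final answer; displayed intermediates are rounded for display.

topology: single-mesh involute geometry — m = 3.806, N = 33
pitch radius r_p = m·N/2 = 3.806·33/2 = 62.799000
base radius r_b = r_p·cos α = 62.799000·cos 20.418° = 58.853492
roll angle φ = 33.380° = 0.58259090 rad
x = r_b·(cos φ + φ·sin φ) = 68.009638
y = r_b·(sin φ − φ·cos φ) = 3.749120

x=68.009638 y=3.749120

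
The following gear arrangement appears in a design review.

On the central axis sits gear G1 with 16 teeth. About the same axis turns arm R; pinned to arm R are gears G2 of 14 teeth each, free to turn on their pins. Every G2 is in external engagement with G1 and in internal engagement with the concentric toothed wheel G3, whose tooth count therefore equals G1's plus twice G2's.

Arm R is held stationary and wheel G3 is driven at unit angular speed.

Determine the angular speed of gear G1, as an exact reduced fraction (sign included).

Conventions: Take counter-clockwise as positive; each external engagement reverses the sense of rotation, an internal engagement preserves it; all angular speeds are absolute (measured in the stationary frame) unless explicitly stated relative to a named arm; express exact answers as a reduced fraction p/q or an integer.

planetary set (16T centre, 14T on arm, 44T internal) — Willis relation
ring teeth: 16 + 2·14 = 44
16(ω_sun−ω_arm) = −44(ω_ring−ω_arm),  ω_arm = 0, ω_ring = 1
ω_sun = 0 − (44/16)(1−0) = -11/4
exact speed ratio = -11/4

-11/4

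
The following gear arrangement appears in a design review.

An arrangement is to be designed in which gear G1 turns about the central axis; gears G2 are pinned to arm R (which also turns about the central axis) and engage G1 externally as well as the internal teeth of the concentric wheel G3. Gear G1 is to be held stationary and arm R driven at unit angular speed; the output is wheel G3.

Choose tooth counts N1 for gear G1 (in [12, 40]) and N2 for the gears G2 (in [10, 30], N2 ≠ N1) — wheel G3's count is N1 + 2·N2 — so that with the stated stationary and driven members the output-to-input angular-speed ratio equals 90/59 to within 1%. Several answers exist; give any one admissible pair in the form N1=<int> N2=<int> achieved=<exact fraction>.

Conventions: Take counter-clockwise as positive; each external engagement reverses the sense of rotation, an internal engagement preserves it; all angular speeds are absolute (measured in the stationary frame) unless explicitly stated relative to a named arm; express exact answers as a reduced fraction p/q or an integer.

N1=31 N2=14 achieved=90/59

planetary set to be sized for 90/59 (Willis relation)
Willis with ω_sun = 0: ω_ring/ω_arm = (N1+N3)/N3; set equal to 90/59  ⇒  N3/N1 = 1/(90/59 − 1) = 59/31
N3 = N1 + 2·N2  ⇒  N2/N1 = (N3/N1 − 1)/2 = (59/31 − 1)/2 = 14/31
smallest multiple with N1 ≥ 12 and N2 ≥ 10: k = 1  ⇒  N1 = 1·31 = 31, N2 = 1·14 = 14 (N1 ≤ 40, N2 ≤ 30, N2 ≠ N1 ✓), N3 = 31 + 2·14 = 59
check: (N1+N3)/N3 with N1 = 31, N3 = 59 gives 90/59; |achieved − target| = 0 ≤ 9/590 ✓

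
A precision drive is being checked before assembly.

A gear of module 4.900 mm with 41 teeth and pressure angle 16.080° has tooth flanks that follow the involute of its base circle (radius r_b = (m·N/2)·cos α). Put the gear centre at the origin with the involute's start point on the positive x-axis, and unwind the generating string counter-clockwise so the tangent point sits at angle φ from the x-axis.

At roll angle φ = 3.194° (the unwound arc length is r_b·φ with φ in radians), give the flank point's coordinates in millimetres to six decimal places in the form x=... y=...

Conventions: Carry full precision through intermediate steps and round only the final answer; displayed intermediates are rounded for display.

x=96.669840 y=0.005572

class = single-mesh tooth geometry [base-circle involute, m = 4.900, 41T]
pitch radius r_p = m·N/2 = 4.900·41/2 = 100.450000
base radius r_b = r_p·cos α = 100.450000·cos 16.080° = 96.519984
roll angle φ = 3.194° = 0.05574582 rad
x = r_b·(cos φ + φ·sin φ) = 96.669840
y = r_b·(sin φ − φ·cos φ) = 0.005572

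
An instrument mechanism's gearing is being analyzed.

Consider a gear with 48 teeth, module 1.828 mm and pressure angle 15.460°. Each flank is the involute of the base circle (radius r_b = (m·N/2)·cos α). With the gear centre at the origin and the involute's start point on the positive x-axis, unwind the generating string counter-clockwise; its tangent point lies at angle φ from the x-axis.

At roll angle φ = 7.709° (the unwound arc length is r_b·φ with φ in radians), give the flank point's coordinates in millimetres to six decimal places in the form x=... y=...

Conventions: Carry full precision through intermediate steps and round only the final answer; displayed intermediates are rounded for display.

x=42.665579 y=0.034269

single-mesh involute tooth geometry (48T wheel at module 1.828)
pitch radius r_p = m·N/2 = 1.828·48/2 = 43.872000
base radius r_b = r_p·cos α = 43.872000·cos 15.460° = 42.284570
roll angle φ = 7.709° = 0.13454743 rad
x = r_b·(cos φ + φ·sin φ) = 42.665579
y = r_b·(sin φ − φ·cos φ) = 0.034269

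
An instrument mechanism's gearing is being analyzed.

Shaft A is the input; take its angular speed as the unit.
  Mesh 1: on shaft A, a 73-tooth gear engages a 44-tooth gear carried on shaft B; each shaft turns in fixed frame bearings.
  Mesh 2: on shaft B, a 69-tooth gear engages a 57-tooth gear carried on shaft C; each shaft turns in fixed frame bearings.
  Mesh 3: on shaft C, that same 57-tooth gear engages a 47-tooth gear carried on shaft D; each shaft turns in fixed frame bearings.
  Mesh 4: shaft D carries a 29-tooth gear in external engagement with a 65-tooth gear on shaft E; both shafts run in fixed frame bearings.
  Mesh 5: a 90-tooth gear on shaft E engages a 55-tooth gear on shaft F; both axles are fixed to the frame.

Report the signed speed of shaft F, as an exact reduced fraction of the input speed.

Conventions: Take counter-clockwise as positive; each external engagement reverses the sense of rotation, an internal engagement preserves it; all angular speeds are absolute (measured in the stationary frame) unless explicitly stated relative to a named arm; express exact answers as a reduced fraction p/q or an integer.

-1314657/739310

5-mesh fixed-axis compound train (all bearings frame-fixed)
mesh 1 [73T→44T]: |ω|/ω_in = 1×73/44 = 73/44, sense flips to −
mesh 2 [69T→57T]: |ω|/ω_in = (73/44)×69/57 = 1679/836, sense flips to +
mesh 3 [57T→47T]: |ω|/ω_in = (1679/836)×57/47 = 5037/2068, sense flips to −
mesh 4 [29T→65T]: |ω|/ω_in = (5037/2068)×29/65 = 146073/134420, sense flips to +
mesh 5 [90T→55T]: |ω|/ω_in = (146073/134420)×90/55 = 1314657/739310, sense flips to −
signed output speed (× input speed) = -1314657/739310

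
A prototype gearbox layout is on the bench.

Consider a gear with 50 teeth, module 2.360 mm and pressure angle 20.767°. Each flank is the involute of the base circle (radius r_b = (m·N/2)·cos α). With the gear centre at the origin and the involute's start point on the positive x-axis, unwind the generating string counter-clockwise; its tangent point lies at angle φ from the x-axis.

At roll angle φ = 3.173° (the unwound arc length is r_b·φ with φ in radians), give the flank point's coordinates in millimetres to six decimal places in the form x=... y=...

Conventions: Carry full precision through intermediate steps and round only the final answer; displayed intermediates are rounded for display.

x=55.251303 y=0.003122

class = single-mesh tooth geometry [base-circle involute, m = 2.360, 50T]
pitch radius r_p = m·N/2 = 2.360·50/2 = 59.000000
base radius r_b = r_p·cos α = 59.000000·cos 20.767° = 55.166773
roll angle φ = 3.173° = 0.05537930 rad
x = r_b·(cos φ + φ·sin φ) = 55.251303
y = r_b·(sin φ − φ·cos φ) = 0.003122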